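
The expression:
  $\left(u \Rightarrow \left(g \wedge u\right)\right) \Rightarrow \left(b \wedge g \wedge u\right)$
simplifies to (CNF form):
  $u \wedge \left(b \vee \neg g\right)$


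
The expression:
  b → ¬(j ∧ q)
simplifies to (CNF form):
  ¬b ∨ ¬j ∨ ¬q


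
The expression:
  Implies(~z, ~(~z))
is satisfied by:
  {z: True}


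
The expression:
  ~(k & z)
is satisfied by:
  {k: False, z: False}
  {z: True, k: False}
  {k: True, z: False}


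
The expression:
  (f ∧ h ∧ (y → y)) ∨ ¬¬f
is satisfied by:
  {f: True}


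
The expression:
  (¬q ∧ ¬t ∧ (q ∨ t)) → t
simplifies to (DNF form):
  True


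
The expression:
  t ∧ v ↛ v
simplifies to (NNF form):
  False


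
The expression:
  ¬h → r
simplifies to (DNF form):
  h ∨ r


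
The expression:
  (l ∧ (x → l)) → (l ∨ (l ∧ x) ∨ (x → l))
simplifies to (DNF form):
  True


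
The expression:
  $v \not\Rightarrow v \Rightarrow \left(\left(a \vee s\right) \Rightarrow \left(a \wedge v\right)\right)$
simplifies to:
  $\text{True}$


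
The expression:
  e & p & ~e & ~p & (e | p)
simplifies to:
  False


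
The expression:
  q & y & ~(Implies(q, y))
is never true.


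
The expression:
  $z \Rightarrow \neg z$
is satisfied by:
  {z: False}


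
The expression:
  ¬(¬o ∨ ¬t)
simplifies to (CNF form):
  o ∧ t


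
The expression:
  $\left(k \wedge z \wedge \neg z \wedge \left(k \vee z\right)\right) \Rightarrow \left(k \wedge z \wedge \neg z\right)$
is always true.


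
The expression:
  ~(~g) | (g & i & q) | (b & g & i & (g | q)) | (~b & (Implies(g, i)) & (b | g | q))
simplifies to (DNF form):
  g | (q & ~b)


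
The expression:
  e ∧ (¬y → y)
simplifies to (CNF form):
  e ∧ y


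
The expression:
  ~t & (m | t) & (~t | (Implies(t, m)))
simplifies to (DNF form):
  m & ~t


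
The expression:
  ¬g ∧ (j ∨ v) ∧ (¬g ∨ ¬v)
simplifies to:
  ¬g ∧ (j ∨ v)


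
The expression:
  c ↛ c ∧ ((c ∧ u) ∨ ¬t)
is never true.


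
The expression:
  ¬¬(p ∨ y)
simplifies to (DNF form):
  p ∨ y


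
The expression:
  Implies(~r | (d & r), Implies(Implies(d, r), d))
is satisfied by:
  {r: True, d: True}
  {r: True, d: False}
  {d: True, r: False}


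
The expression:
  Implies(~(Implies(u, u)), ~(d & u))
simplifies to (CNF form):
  True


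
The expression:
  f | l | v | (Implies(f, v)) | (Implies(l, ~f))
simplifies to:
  True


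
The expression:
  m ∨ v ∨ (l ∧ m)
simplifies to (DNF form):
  m ∨ v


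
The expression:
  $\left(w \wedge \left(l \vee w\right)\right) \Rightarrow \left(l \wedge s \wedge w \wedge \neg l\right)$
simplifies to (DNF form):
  $\neg w$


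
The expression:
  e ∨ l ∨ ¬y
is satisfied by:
  {l: True, e: True, y: False}
  {l: True, e: False, y: False}
  {e: True, l: False, y: False}
  {l: False, e: False, y: False}
  {y: True, l: True, e: True}
  {y: True, l: True, e: False}
  {y: True, e: True, l: False}


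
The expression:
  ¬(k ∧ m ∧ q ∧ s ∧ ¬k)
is always true.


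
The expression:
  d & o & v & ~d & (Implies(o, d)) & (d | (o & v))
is never true.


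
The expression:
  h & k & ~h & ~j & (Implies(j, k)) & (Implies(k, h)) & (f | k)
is never true.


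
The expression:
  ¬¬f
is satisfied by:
  {f: True}


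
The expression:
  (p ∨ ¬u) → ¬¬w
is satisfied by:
  {w: True, u: True, p: False}
  {w: True, u: False, p: False}
  {w: True, p: True, u: True}
  {w: True, p: True, u: False}
  {u: True, p: False, w: False}


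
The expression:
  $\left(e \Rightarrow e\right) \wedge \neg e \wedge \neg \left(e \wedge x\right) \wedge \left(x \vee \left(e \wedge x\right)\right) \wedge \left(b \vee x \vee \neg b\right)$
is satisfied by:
  {x: True, e: False}


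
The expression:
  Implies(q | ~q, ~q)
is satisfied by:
  {q: False}


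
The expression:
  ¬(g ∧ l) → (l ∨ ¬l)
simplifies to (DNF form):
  True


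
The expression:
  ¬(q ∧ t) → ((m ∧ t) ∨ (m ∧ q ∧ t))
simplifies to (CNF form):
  t ∧ (m ∨ q)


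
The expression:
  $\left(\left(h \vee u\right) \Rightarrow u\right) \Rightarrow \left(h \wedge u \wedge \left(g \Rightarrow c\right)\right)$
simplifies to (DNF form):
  $\left(c \wedge h\right) \vee \left(h \wedge \neg g\right) \vee \left(h \wedge \neg u\right)$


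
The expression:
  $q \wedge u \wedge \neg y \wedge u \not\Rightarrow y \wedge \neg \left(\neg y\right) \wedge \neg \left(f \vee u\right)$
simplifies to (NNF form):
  $\text{False}$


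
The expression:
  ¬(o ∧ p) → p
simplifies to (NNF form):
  p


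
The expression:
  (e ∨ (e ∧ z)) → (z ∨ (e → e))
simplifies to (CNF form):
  True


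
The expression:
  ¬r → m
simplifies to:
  m ∨ r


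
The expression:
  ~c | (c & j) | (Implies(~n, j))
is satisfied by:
  {n: True, j: True, c: False}
  {n: True, j: False, c: False}
  {j: True, n: False, c: False}
  {n: False, j: False, c: False}
  {n: True, c: True, j: True}
  {n: True, c: True, j: False}
  {c: True, j: True, n: False}


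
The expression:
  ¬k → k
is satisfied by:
  {k: True}


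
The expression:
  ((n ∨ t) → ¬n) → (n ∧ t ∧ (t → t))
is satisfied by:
  {n: True}


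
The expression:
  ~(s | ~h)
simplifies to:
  h & ~s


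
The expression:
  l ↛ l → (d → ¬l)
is always true.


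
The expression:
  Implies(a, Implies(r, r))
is always true.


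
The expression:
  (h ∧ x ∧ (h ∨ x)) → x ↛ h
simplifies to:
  ¬h ∨ ¬x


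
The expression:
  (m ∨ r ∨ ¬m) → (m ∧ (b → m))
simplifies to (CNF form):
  m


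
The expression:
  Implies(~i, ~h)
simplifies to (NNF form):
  i | ~h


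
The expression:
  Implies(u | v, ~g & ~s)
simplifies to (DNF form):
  (~g & ~s) | (~u & ~v) | (~g & ~s & ~u) | (~g & ~s & ~v) | (~g & ~u & ~v) | (~s & ~u & ~v) | (~g & ~s & ~u & ~v)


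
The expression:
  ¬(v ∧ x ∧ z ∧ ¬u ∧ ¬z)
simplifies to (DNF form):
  True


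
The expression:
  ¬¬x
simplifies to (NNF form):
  x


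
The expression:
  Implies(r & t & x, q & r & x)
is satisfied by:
  {q: True, t: False, x: False, r: False}
  {r: False, t: False, q: False, x: False}
  {r: True, q: True, t: False, x: False}
  {r: True, t: False, q: False, x: False}
  {x: True, q: True, r: False, t: False}
  {x: True, r: False, t: False, q: False}
  {x: True, r: True, q: True, t: False}
  {x: True, r: True, t: False, q: False}
  {q: True, t: True, x: False, r: False}
  {t: True, x: False, q: False, r: False}
  {r: True, t: True, q: True, x: False}
  {r: True, t: True, x: False, q: False}
  {q: True, t: True, x: True, r: False}
  {t: True, x: True, r: False, q: False}
  {r: True, t: True, x: True, q: True}


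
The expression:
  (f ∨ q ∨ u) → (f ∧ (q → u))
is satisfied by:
  {f: True, q: False, u: False}
  {q: False, u: False, f: False}
  {f: True, u: True, q: False}
  {f: True, u: True, q: True}


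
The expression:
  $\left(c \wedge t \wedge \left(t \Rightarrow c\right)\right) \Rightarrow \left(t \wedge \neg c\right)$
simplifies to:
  $\neg c \vee \neg t$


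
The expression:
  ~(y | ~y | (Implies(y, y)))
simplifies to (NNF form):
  False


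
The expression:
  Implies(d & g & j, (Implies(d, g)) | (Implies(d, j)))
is always true.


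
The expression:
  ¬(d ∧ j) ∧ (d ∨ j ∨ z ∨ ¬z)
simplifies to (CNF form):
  ¬d ∨ ¬j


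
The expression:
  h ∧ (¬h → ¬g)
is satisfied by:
  {h: True}


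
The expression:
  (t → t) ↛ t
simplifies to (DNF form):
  ¬t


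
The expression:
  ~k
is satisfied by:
  {k: False}


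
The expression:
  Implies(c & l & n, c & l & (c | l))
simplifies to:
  True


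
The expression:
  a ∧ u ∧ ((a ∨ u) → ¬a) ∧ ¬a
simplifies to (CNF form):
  False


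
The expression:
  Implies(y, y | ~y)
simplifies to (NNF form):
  True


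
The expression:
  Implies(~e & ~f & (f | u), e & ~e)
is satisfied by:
  {e: True, f: True, u: False}
  {e: True, f: False, u: False}
  {f: True, e: False, u: False}
  {e: False, f: False, u: False}
  {e: True, u: True, f: True}
  {e: True, u: True, f: False}
  {u: True, f: True, e: False}


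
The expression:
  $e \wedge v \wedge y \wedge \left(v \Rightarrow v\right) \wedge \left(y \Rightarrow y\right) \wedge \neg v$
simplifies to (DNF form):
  $\text{False}$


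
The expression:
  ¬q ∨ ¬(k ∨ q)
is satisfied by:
  {q: False}


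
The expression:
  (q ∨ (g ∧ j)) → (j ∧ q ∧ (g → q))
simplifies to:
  (j ∧ q) ∨ (¬g ∧ ¬q) ∨ (¬j ∧ ¬q)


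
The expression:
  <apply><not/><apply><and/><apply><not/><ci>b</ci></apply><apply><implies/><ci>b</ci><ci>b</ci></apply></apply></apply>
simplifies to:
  <ci>b</ci>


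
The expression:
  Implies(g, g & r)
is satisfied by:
  {r: True, g: False}
  {g: False, r: False}
  {g: True, r: True}


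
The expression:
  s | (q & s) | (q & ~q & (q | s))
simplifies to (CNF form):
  s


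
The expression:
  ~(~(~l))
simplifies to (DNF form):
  ~l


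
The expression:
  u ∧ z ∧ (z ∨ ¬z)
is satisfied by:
  {z: True, u: True}


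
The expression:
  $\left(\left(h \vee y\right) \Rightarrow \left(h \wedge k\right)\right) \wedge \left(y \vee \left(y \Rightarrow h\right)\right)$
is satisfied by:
  {k: True, h: False, y: False}
  {k: False, h: False, y: False}
  {h: True, k: True, y: False}
  {y: True, h: True, k: True}


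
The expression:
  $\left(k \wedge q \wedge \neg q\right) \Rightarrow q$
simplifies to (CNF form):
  $\text{True}$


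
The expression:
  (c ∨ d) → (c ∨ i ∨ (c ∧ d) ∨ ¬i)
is always true.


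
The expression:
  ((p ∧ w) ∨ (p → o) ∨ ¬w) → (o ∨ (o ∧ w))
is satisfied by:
  {o: True}


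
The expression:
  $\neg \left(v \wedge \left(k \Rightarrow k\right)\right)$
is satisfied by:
  {v: False}


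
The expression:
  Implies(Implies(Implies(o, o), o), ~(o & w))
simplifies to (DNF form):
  ~o | ~w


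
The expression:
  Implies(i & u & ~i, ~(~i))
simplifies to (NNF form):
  True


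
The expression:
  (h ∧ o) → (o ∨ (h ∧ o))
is always true.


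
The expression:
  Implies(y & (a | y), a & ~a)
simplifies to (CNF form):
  ~y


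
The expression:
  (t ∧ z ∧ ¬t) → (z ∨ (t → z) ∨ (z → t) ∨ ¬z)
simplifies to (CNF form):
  True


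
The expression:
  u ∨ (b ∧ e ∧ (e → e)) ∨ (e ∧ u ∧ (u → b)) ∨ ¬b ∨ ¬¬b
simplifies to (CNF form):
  True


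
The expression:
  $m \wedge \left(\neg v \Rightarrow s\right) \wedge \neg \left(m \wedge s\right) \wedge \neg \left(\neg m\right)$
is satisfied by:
  {m: True, v: True, s: False}


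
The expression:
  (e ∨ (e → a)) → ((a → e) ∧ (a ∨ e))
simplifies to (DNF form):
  e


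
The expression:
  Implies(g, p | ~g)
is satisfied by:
  {p: True, g: False}
  {g: False, p: False}
  {g: True, p: True}


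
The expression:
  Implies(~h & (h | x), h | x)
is always true.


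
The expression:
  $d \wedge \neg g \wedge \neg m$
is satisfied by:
  {d: True, g: False, m: False}


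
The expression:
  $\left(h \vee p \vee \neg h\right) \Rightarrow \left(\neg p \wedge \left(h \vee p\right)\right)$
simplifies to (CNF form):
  $h \wedge \neg p$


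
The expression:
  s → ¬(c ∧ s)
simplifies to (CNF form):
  ¬c ∨ ¬s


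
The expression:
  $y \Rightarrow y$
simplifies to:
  $\text{True}$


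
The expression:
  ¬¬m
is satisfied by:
  {m: True}


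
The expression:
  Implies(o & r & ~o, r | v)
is always true.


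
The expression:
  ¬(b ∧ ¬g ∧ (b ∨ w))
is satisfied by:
  {g: True, b: False}
  {b: False, g: False}
  {b: True, g: True}


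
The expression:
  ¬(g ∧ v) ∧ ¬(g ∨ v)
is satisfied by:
  {g: False, v: False}


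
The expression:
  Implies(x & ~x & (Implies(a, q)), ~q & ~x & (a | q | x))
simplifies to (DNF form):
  True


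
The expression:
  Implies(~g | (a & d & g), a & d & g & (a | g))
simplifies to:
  g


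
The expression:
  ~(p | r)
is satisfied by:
  {p: False, r: False}


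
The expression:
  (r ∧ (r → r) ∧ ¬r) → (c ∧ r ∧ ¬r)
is always true.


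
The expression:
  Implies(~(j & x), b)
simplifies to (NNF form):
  b | (j & x)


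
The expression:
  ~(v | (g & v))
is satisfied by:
  {v: False}


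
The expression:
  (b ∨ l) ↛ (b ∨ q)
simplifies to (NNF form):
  l ∧ ¬b ∧ ¬q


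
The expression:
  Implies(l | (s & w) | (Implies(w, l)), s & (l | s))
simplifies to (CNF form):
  (s | w) & (s | ~l)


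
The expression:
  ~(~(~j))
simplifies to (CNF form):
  ~j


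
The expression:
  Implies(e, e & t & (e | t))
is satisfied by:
  {t: True, e: False}
  {e: False, t: False}
  {e: True, t: True}


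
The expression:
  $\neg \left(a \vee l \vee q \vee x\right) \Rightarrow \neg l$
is always true.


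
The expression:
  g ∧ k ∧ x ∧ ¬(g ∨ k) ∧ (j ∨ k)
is never true.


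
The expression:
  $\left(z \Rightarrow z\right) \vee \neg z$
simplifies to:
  $\text{True}$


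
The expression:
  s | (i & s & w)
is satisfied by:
  {s: True}


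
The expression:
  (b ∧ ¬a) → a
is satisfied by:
  {a: True, b: False}
  {b: False, a: False}
  {b: True, a: True}


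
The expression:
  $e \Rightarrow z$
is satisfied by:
  {z: True, e: False}
  {e: False, z: False}
  {e: True, z: True}


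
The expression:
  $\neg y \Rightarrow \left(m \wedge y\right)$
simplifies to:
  $y$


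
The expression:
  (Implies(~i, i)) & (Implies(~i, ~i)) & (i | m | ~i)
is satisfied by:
  {i: True}


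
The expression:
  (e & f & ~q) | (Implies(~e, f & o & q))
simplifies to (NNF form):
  e | (f & o & q)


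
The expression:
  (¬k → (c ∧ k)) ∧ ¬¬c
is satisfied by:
  {c: True, k: True}


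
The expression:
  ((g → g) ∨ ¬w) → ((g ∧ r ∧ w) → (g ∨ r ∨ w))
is always true.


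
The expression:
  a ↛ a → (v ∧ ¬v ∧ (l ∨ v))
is always true.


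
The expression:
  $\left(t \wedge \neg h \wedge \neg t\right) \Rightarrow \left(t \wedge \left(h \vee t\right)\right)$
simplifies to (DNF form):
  $\text{True}$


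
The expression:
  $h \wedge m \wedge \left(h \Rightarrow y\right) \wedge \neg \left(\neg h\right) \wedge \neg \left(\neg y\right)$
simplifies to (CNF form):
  $h \wedge m \wedge y$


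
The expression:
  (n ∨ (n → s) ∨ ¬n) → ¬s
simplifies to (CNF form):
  ¬s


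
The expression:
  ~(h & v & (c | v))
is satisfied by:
  {h: False, v: False}
  {v: True, h: False}
  {h: True, v: False}


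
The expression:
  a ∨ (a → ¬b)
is always true.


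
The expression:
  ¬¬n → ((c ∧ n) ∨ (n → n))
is always true.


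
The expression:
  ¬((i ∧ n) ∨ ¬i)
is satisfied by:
  {i: True, n: False}


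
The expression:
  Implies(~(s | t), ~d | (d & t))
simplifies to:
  s | t | ~d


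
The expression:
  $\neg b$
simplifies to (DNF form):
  $\neg b$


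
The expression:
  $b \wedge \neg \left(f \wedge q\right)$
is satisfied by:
  {b: True, q: False, f: False}
  {f: True, b: True, q: False}
  {q: True, b: True, f: False}


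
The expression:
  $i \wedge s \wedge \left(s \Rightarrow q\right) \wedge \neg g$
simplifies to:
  $i \wedge q \wedge s \wedge \neg g$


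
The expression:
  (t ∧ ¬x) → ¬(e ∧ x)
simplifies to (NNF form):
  True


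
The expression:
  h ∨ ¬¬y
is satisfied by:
  {y: True, h: True}
  {y: True, h: False}
  {h: True, y: False}


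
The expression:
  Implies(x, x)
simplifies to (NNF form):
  True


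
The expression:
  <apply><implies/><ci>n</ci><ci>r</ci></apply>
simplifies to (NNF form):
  <apply><or/><ci>r</ci><apply><not/><ci>n</ci></apply></apply>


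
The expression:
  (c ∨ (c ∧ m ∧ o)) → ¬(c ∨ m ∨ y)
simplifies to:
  ¬c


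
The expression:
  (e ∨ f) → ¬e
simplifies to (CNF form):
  ¬e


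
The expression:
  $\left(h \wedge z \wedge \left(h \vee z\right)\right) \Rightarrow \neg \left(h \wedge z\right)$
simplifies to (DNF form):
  $\neg h \vee \neg z$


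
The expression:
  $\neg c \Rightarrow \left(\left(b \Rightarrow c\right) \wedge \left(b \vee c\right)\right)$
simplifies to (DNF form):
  $c$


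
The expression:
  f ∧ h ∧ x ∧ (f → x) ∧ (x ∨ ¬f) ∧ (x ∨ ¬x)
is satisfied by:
  {h: True, x: True, f: True}


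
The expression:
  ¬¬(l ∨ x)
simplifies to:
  l ∨ x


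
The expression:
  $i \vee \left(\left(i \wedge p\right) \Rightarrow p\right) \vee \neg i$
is always true.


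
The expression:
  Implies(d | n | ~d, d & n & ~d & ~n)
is never true.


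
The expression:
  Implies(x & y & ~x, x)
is always true.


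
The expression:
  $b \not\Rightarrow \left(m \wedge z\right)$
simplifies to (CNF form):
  $b \wedge \left(\neg m \vee \neg z\right)$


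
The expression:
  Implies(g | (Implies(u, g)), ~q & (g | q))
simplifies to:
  (g & ~q) | (u & ~g)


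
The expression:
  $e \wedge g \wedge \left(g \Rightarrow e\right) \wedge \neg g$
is never true.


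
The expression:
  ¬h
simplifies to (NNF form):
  ¬h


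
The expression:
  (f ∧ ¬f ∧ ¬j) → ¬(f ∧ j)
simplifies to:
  True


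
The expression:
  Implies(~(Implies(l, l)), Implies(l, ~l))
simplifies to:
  True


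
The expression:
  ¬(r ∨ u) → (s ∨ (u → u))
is always true.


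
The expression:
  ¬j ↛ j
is always true.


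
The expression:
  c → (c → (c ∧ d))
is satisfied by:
  {d: True, c: False}
  {c: False, d: False}
  {c: True, d: True}


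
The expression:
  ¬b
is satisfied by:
  {b: False}


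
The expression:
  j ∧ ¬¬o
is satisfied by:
  {j: True, o: True}


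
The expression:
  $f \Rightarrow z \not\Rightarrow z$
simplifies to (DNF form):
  $\neg f$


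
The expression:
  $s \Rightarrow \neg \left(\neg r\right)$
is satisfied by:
  {r: True, s: False}
  {s: False, r: False}
  {s: True, r: True}


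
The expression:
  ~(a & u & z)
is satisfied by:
  {u: False, z: False, a: False}
  {a: True, u: False, z: False}
  {z: True, u: False, a: False}
  {a: True, z: True, u: False}
  {u: True, a: False, z: False}
  {a: True, u: True, z: False}
  {z: True, u: True, a: False}


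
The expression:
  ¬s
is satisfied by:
  {s: False}


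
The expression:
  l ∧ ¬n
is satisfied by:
  {l: True, n: False}


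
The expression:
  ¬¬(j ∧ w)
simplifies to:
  j ∧ w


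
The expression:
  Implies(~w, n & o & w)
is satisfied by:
  {w: True}


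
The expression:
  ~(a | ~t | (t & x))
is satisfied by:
  {t: True, x: False, a: False}


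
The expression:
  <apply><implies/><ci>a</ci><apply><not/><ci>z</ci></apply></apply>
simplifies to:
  <apply><or/><apply><not/><ci>a</ci></apply><apply><not/><ci>z</ci></apply></apply>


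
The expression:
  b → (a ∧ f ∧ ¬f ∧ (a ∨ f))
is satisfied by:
  {b: False}


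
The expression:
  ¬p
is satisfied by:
  {p: False}


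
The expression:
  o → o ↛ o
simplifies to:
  ¬o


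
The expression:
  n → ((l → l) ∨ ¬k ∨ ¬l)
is always true.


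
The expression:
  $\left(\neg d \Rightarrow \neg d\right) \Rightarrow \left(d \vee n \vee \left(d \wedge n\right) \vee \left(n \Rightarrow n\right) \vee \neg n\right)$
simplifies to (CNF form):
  $\text{True}$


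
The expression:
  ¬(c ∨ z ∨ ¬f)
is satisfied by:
  {f: True, z: False, c: False}


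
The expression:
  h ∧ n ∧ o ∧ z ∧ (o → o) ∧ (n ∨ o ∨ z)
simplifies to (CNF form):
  h ∧ n ∧ o ∧ z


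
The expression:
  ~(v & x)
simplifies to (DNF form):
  ~v | ~x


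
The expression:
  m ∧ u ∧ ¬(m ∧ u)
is never true.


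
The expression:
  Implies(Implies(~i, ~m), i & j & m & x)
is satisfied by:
  {m: True, j: True, x: True, i: False}
  {m: True, j: True, x: False, i: False}
  {m: True, x: True, j: False, i: False}
  {m: True, x: False, j: False, i: False}
  {m: True, i: True, j: True, x: True}


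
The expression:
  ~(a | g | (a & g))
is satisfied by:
  {g: False, a: False}


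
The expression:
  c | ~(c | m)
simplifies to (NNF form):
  c | ~m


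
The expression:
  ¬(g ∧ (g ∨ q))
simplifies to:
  ¬g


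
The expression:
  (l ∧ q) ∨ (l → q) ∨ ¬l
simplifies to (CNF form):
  q ∨ ¬l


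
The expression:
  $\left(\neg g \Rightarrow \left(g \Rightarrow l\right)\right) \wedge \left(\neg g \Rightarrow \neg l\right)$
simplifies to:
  $g \vee \neg l$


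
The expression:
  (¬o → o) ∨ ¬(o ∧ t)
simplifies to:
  True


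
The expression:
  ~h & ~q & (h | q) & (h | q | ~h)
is never true.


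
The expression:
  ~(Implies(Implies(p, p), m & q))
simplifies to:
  ~m | ~q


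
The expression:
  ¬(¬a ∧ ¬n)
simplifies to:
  a ∨ n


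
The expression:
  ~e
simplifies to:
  ~e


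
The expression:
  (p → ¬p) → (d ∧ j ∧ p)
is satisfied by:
  {p: True}


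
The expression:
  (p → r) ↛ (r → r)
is never true.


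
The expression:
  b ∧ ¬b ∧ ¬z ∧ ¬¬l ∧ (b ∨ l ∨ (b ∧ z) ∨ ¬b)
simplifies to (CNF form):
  False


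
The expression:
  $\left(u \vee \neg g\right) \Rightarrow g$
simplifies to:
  $g$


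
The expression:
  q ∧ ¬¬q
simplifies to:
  q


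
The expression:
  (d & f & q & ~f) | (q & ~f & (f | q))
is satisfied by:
  {q: True, f: False}


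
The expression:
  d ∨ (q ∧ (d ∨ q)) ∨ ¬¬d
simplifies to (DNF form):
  d ∨ q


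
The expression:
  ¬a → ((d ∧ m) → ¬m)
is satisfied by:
  {a: True, m: False, d: False}
  {m: False, d: False, a: False}
  {a: True, d: True, m: False}
  {d: True, m: False, a: False}
  {a: True, m: True, d: False}
  {m: True, a: False, d: False}
  {a: True, d: True, m: True}


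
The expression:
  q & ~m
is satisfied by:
  {q: True, m: False}


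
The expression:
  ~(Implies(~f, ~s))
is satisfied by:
  {s: True, f: False}


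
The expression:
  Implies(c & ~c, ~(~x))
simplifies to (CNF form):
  True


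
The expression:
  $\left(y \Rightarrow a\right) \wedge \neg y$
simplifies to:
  $\neg y$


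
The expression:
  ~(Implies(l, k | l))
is never true.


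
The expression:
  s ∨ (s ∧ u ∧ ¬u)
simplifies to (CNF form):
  s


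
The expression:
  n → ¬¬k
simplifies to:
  k ∨ ¬n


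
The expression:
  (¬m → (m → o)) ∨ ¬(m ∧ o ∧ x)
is always true.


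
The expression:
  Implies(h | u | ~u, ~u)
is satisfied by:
  {u: False}


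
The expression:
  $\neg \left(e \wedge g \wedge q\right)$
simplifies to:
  $\neg e \vee \neg g \vee \neg q$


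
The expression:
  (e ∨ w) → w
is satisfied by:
  {w: True, e: False}
  {e: False, w: False}
  {e: True, w: True}


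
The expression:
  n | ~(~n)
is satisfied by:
  {n: True}


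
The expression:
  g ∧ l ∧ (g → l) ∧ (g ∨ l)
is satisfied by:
  {g: True, l: True}


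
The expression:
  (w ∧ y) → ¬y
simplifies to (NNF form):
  ¬w ∨ ¬y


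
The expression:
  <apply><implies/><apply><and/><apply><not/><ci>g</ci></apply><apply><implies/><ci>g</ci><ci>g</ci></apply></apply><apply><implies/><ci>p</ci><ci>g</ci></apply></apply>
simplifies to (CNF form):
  <apply><or/><ci>g</ci><apply><not/><ci>p</ci></apply></apply>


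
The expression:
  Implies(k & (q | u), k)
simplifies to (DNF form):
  True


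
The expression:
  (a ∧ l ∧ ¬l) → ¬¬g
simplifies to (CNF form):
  True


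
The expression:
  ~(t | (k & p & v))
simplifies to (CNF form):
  ~t & (~k | ~p | ~v)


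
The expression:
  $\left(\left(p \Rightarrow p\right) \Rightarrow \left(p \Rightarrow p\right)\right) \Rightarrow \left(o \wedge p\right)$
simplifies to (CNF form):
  $o \wedge p$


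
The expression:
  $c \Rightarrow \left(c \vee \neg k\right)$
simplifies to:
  $\text{True}$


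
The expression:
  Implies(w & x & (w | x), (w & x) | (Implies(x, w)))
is always true.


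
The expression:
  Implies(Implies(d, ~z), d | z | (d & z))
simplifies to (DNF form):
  d | z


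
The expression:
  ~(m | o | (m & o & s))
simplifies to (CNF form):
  ~m & ~o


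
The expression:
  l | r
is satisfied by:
  {r: True, l: True}
  {r: True, l: False}
  {l: True, r: False}


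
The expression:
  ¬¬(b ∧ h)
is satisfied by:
  {h: True, b: True}


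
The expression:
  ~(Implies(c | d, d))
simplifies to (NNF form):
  c & ~d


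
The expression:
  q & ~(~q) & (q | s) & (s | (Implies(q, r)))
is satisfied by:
  {r: True, s: True, q: True}
  {r: True, q: True, s: False}
  {s: True, q: True, r: False}


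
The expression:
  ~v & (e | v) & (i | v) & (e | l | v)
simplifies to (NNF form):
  e & i & ~v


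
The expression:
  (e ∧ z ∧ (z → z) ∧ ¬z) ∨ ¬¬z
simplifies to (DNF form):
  z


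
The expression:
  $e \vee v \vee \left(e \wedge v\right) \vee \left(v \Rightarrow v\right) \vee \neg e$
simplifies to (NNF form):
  $\text{True}$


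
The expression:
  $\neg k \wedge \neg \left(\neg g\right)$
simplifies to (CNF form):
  $g \wedge \neg k$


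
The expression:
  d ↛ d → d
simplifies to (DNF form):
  True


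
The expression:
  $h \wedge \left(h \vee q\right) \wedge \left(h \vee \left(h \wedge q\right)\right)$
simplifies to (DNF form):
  $h$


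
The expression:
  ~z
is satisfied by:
  {z: False}


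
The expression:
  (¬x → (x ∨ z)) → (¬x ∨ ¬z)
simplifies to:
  ¬x ∨ ¬z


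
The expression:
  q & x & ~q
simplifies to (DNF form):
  False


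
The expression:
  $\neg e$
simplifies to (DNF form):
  $\neg e$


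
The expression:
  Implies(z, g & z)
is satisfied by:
  {g: True, z: False}
  {z: False, g: False}
  {z: True, g: True}


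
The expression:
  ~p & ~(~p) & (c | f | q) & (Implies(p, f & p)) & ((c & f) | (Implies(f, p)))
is never true.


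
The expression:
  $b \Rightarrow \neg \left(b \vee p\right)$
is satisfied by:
  {b: False}


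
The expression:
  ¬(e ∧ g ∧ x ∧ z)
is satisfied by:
  {g: False, e: False, z: False, x: False}
  {x: True, g: False, e: False, z: False}
  {z: True, g: False, e: False, x: False}
  {x: True, z: True, g: False, e: False}
  {e: True, x: False, g: False, z: False}
  {x: True, e: True, g: False, z: False}
  {z: True, e: True, x: False, g: False}
  {x: True, z: True, e: True, g: False}
  {g: True, z: False, e: False, x: False}
  {x: True, g: True, z: False, e: False}
  {z: True, g: True, x: False, e: False}
  {x: True, z: True, g: True, e: False}
  {e: True, g: True, z: False, x: False}
  {x: True, e: True, g: True, z: False}
  {z: True, e: True, g: True, x: False}


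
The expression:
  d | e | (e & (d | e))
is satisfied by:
  {d: True, e: True}
  {d: True, e: False}
  {e: True, d: False}


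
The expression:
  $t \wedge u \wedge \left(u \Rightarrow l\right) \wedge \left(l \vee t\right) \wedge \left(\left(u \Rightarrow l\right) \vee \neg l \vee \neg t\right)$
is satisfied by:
  {t: True, u: True, l: True}


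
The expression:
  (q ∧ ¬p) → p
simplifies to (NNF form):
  p ∨ ¬q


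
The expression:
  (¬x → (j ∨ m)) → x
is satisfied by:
  {x: True, j: False, m: False}
  {x: True, m: True, j: False}
  {x: True, j: True, m: False}
  {x: True, m: True, j: True}
  {m: False, j: False, x: False}


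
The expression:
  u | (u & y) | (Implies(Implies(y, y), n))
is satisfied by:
  {n: True, u: True}
  {n: True, u: False}
  {u: True, n: False}


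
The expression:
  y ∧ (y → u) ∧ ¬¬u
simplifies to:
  u ∧ y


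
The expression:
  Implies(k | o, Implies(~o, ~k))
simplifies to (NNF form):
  o | ~k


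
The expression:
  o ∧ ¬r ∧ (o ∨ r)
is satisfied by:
  {o: True, r: False}


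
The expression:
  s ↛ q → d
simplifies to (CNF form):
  d ∨ q ∨ ¬s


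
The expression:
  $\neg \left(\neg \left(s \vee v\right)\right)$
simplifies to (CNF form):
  $s \vee v$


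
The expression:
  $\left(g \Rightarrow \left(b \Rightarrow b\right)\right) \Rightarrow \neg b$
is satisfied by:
  {b: False}


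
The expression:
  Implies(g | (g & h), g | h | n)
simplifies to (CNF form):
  True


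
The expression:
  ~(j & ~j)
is always true.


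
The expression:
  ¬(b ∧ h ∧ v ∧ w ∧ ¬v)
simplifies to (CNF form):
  True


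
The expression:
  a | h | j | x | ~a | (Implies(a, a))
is always true.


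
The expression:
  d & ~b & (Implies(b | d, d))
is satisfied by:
  {d: True, b: False}


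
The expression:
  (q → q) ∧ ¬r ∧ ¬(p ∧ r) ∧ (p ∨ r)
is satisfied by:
  {p: True, r: False}


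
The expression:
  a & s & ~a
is never true.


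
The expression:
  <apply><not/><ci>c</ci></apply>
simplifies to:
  <apply><not/><ci>c</ci></apply>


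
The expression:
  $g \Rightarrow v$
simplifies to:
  $v \vee \neg g$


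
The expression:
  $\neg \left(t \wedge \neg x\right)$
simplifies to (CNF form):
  $x \vee \neg t$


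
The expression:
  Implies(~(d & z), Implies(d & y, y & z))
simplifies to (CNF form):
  z | ~d | ~y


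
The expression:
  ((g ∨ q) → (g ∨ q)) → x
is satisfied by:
  {x: True}


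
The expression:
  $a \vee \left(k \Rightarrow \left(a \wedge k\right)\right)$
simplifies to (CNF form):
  $a \vee \neg k$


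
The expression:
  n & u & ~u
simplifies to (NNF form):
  False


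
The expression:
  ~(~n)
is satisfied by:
  {n: True}


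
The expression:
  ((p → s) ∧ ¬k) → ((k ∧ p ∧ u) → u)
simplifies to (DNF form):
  True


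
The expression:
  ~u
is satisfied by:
  {u: False}


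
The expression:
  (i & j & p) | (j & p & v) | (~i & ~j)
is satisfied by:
  {v: True, p: True, j: False, i: False}
  {v: True, p: False, j: False, i: False}
  {p: True, i: False, v: False, j: False}
  {i: False, p: False, v: False, j: False}
  {j: True, v: True, p: True, i: False}
  {i: True, j: True, v: True, p: True}
  {i: True, j: True, v: False, p: True}


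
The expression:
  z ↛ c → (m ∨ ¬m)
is always true.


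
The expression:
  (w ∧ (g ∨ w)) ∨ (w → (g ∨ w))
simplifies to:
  True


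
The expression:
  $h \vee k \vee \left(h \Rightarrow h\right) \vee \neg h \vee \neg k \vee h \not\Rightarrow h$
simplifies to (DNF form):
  $\text{True}$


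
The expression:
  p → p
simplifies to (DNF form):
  True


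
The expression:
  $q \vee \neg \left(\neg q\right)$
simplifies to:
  $q$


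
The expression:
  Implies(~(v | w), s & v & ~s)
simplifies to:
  v | w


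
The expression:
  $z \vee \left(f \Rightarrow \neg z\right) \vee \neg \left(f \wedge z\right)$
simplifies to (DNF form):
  $\text{True}$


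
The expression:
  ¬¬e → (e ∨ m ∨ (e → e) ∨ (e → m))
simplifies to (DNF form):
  True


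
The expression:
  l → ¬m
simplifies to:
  ¬l ∨ ¬m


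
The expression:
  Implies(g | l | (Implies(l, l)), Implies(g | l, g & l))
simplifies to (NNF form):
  (g & l) | (~g & ~l)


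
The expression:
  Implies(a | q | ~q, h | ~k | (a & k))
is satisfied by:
  {h: True, a: True, k: False}
  {h: True, k: False, a: False}
  {a: True, k: False, h: False}
  {a: False, k: False, h: False}
  {h: True, a: True, k: True}
  {h: True, k: True, a: False}
  {a: True, k: True, h: False}


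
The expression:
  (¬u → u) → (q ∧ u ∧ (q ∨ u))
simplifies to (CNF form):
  q ∨ ¬u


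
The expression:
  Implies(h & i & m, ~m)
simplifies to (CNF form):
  ~h | ~i | ~m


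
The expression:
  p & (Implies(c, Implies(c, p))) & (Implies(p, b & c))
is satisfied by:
  {c: True, p: True, b: True}


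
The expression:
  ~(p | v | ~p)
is never true.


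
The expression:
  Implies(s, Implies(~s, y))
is always true.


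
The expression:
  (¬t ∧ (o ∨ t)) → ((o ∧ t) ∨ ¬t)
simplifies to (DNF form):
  True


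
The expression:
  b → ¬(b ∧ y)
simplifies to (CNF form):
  ¬b ∨ ¬y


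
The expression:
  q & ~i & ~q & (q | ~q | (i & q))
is never true.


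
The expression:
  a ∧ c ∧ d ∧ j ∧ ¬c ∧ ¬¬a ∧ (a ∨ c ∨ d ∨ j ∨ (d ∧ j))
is never true.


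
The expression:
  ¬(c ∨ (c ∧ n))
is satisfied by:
  {c: False}


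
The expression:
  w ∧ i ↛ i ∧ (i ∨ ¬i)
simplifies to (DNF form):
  False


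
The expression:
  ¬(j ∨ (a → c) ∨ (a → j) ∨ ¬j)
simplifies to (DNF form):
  False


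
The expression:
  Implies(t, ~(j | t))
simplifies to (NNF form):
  ~t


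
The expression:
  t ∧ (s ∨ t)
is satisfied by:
  {t: True}


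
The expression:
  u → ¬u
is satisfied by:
  {u: False}


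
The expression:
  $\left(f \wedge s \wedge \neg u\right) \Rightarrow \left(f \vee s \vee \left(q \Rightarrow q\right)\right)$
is always true.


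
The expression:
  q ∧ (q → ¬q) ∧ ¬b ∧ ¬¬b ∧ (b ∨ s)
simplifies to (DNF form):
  False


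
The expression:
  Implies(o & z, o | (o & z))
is always true.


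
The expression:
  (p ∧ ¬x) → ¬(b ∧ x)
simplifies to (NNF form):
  True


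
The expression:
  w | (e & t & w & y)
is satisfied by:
  {w: True}


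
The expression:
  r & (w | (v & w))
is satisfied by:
  {r: True, w: True}


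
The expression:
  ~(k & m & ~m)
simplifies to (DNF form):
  True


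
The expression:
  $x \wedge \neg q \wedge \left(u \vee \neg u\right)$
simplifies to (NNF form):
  $x \wedge \neg q$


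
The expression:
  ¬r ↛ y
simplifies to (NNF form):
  y ∨ ¬r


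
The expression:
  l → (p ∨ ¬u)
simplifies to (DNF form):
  p ∨ ¬l ∨ ¬u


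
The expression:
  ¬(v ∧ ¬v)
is always true.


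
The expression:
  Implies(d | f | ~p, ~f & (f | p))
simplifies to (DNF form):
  p & ~f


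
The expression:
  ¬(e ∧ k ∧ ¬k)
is always true.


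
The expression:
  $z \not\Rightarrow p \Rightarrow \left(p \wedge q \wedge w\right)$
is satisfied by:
  {p: True, z: False}
  {z: False, p: False}
  {z: True, p: True}


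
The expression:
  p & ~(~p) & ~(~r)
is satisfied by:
  {r: True, p: True}


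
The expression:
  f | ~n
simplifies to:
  f | ~n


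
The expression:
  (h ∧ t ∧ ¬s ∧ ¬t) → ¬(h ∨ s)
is always true.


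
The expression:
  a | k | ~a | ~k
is always true.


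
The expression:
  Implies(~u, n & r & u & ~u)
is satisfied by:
  {u: True}


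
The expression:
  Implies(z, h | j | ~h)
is always true.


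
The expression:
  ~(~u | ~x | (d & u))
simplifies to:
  u & x & ~d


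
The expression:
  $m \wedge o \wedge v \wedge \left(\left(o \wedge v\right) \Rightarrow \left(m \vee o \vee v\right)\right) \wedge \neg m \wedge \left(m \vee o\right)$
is never true.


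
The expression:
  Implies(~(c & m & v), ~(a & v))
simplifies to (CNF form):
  (c | ~a | ~v) & (m | ~a | ~v)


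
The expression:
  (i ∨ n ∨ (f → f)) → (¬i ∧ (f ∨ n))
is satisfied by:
  {n: True, f: True, i: False}
  {n: True, f: False, i: False}
  {f: True, n: False, i: False}


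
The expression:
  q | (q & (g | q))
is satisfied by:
  {q: True}


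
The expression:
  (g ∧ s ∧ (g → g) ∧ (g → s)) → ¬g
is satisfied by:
  {s: False, g: False}
  {g: True, s: False}
  {s: True, g: False}


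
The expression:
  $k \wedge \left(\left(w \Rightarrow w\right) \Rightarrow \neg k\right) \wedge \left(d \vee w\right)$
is never true.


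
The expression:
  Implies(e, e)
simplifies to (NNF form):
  True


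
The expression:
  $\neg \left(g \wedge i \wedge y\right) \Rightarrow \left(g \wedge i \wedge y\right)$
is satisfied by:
  {i: True, g: True, y: True}


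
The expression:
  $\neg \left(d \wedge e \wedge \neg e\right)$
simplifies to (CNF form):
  $\text{True}$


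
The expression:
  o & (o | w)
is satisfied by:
  {o: True}


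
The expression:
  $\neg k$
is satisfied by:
  {k: False}


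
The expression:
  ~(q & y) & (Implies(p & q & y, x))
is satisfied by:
  {q: False, y: False}
  {y: True, q: False}
  {q: True, y: False}


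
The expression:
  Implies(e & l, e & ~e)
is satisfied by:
  {l: False, e: False}
  {e: True, l: False}
  {l: True, e: False}


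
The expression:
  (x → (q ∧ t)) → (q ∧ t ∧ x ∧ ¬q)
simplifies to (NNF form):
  x ∧ (¬q ∨ ¬t)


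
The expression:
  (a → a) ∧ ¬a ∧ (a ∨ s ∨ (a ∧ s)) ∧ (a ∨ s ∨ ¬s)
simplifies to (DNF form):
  s ∧ ¬a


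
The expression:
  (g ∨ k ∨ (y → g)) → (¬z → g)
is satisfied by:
  {y: True, z: True, g: True, k: False}
  {z: True, g: True, k: False, y: False}
  {y: True, z: True, g: True, k: True}
  {z: True, g: True, k: True, y: False}
  {z: True, y: True, k: False, g: False}
  {z: True, k: False, g: False, y: False}
  {z: True, y: True, k: True, g: False}
  {z: True, k: True, g: False, y: False}
  {y: True, g: True, k: False, z: False}
  {g: True, y: False, k: False, z: False}
  {y: True, g: True, k: True, z: False}
  {g: True, k: True, y: False, z: False}
  {y: True, k: False, g: False, z: False}


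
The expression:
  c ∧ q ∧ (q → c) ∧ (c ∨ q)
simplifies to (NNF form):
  c ∧ q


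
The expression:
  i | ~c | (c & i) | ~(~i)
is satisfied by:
  {i: True, c: False}
  {c: False, i: False}
  {c: True, i: True}


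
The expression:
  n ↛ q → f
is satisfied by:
  {q: True, f: True, n: False}
  {q: True, f: False, n: False}
  {f: True, q: False, n: False}
  {q: False, f: False, n: False}
  {n: True, q: True, f: True}
  {n: True, q: True, f: False}
  {n: True, f: True, q: False}


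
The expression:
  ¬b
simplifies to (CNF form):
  ¬b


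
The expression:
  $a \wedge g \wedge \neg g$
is never true.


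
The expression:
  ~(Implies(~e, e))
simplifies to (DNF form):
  ~e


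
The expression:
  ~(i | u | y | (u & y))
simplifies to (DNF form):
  ~i & ~u & ~y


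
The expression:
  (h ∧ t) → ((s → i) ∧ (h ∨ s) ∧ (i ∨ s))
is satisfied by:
  {i: True, h: False, t: False}
  {h: False, t: False, i: False}
  {i: True, t: True, h: False}
  {t: True, h: False, i: False}
  {i: True, h: True, t: False}
  {h: True, i: False, t: False}
  {i: True, t: True, h: True}


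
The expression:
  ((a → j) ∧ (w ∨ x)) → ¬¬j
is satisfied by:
  {a: True, j: True, w: False, x: False}
  {a: True, x: True, j: True, w: False}
  {a: True, j: True, w: True, x: False}
  {a: True, x: True, j: True, w: True}
  {a: True, w: False, j: False, x: False}
  {a: True, x: True, w: False, j: False}
  {a: True, w: True, j: False, x: False}
  {a: True, x: True, w: True, j: False}
  {j: True, x: False, w: False, a: False}
  {x: True, j: True, w: False, a: False}
  {j: True, w: True, x: False, a: False}
  {x: True, j: True, w: True, a: False}
  {x: False, w: False, j: False, a: False}
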